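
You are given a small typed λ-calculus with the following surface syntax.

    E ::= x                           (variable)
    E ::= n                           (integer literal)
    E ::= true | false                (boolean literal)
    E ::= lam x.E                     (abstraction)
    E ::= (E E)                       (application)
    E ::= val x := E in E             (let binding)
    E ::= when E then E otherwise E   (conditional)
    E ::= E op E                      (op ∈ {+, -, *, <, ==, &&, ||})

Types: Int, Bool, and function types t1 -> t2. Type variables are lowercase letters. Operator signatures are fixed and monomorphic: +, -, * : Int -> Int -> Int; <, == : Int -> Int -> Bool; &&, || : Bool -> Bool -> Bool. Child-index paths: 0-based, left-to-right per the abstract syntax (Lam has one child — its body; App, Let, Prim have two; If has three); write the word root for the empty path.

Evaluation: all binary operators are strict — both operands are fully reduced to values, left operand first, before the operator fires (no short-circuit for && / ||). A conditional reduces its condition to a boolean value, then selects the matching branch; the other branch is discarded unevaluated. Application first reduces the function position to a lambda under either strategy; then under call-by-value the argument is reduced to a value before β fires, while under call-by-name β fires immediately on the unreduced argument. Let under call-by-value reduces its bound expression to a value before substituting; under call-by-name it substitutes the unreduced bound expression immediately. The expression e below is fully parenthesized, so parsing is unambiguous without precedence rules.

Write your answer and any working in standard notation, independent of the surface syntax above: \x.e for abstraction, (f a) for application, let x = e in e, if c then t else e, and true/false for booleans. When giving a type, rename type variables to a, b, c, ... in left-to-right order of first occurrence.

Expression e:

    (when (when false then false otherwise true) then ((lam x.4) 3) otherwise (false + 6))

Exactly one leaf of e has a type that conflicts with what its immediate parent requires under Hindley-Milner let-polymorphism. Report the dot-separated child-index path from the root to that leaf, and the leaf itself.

Answer: 2.0 : false

Trace:
  unify Bool ~ Bool
  unify Bool ~ Bool
  unify Bool ~ Bool
\x._ : a -> Int
  unify a -> Int ~ Int -> b
  unify a ~ Int
  unify Int ~ b
_ _ : Int
  unify Bool ~ Int
  FAIL: mismatch Bool ~ Int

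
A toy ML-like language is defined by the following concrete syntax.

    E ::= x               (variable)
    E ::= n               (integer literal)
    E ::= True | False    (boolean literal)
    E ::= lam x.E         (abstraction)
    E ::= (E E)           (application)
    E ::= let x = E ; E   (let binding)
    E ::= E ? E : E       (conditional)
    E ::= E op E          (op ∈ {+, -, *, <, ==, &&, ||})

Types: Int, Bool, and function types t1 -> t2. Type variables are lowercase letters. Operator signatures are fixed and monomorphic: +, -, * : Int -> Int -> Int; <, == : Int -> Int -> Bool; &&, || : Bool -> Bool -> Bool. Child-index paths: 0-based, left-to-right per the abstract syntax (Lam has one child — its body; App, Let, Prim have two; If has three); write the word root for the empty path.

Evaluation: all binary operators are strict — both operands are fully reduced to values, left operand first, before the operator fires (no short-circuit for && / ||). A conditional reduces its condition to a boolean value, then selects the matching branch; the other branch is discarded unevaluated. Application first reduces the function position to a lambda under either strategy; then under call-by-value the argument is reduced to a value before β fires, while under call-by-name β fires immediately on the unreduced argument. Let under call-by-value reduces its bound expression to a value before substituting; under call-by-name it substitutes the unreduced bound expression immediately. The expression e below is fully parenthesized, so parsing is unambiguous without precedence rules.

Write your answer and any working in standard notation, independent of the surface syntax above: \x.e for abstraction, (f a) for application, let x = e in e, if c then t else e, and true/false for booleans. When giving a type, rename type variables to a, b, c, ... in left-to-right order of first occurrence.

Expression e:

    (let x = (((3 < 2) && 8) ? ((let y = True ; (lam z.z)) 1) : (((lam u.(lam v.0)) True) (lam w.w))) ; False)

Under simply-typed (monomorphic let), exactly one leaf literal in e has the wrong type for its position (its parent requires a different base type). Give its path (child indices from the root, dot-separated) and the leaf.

Answer: 0.0.1 : 8

Derivation:
  unify Int ~ Int
  unify Int ~ Int
  unify Bool ~ Bool
  unify Int ~ Bool
  FAIL: mismatch Int ~ Bool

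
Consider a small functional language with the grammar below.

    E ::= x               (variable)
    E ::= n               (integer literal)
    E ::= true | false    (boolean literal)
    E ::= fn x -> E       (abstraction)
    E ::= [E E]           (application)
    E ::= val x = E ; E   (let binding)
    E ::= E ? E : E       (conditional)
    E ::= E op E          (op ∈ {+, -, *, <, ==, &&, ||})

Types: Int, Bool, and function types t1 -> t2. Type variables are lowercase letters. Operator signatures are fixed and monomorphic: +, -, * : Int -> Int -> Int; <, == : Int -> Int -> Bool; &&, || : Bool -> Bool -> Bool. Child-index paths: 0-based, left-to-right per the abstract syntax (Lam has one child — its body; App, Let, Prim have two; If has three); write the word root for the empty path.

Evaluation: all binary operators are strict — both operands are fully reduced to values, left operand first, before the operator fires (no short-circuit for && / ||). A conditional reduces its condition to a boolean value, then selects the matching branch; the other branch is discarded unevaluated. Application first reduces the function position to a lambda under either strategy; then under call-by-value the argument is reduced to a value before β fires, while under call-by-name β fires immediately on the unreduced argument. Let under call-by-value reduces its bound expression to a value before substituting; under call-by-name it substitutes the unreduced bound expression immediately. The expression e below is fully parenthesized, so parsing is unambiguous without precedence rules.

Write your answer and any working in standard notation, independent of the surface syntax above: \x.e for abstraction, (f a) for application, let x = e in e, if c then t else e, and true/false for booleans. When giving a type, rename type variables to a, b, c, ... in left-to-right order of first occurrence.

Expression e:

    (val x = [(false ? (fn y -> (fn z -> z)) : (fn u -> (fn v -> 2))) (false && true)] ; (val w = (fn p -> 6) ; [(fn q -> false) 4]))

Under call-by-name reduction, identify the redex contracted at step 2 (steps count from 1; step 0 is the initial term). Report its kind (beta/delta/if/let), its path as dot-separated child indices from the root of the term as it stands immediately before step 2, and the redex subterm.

Answer: let at root : (let w = (\p.6) in ((\q.false) 4))

Derivation:
step 0: (let x = ((if false then (\y.(\z.z)) else (\u.(\v.2))) (false && true)) in (let w = (\p.6) in ((\q.false) 4)))
step 1: [let@root] (let w = (\p.6) in ((\q.false) 4))
step 2: [let@root] ((\q.false) 4)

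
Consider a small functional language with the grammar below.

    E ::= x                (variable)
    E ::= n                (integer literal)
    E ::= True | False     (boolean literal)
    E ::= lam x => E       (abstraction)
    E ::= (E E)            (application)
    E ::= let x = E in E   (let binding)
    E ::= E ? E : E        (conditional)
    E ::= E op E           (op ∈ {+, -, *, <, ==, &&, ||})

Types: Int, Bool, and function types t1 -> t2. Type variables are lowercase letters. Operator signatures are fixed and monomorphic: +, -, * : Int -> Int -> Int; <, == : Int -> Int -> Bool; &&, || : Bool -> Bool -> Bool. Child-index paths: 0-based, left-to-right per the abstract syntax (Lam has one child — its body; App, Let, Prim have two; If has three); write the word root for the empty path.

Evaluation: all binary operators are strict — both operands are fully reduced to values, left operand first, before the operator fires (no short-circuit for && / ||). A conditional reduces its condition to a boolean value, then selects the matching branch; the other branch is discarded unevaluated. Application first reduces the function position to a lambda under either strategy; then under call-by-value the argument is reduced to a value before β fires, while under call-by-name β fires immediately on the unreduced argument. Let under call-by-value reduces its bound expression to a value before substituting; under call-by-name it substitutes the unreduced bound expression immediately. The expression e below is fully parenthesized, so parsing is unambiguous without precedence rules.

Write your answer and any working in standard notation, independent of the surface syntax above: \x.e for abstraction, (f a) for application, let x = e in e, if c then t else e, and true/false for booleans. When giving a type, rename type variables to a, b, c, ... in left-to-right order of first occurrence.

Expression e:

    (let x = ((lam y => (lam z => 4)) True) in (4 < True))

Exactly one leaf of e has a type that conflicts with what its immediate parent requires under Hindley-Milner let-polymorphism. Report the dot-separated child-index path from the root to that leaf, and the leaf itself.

Answer: 1.1 : true

Trace:
\z._ : b -> Int
\y._ : a -> b -> Int
  unify a -> b -> Int ~ Bool -> c
  unify a ~ Bool
  unify b -> Int ~ c
_ _ : b -> Int
let x : forall. b -> Int
  unify Int ~ Int
  unify Bool ~ Int
  FAIL: mismatch Bool ~ Int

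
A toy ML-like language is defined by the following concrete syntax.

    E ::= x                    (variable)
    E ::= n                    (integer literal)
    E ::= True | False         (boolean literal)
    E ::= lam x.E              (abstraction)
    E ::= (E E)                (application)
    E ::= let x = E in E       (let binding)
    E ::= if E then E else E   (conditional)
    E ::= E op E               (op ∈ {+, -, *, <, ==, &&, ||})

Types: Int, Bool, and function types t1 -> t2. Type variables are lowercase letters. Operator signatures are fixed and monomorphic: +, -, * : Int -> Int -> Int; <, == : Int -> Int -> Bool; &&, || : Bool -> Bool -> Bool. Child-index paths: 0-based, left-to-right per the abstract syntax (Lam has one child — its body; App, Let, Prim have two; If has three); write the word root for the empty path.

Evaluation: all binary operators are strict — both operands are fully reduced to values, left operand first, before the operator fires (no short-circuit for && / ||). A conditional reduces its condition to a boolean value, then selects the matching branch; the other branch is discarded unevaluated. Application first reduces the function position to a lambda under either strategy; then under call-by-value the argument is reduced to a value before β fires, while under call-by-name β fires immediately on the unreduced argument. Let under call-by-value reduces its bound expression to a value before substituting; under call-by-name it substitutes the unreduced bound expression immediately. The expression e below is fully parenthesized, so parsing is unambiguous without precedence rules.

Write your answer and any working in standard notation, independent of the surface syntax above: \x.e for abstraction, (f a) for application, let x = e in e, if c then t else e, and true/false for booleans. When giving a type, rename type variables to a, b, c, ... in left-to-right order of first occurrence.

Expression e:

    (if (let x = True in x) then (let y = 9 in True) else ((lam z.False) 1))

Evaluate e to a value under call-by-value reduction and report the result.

Answer: true

Trace:
step 0: (if (let x = true in x) then (let y = 9 in true) else ((\z.false) 1))
step 1: [let@0] (if true then (let y = 9 in true) else ((\z.false) 1))
step 2: [if@root] (let y = 9 in true)
step 3: [let@root] true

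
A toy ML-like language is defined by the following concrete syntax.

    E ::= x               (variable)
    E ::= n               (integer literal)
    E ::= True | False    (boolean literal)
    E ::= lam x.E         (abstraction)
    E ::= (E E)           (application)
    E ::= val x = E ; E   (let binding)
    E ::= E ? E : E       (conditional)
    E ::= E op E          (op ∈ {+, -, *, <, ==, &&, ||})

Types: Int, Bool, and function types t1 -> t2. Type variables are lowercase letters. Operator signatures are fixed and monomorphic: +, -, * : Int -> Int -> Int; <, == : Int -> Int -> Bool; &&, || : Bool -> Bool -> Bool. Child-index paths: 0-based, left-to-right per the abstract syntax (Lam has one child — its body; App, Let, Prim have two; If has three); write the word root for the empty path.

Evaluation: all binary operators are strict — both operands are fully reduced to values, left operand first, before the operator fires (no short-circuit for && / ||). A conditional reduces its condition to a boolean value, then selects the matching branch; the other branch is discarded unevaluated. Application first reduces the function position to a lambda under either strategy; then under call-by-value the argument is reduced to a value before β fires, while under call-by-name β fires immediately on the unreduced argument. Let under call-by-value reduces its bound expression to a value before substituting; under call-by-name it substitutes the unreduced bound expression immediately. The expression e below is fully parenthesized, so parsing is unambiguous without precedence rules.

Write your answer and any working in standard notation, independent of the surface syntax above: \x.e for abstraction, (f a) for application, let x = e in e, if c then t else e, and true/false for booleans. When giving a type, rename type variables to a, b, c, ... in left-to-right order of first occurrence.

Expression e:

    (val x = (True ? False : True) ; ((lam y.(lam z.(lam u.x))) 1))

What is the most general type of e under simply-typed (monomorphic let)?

Derivation:
  unify Bool ~ Bool
  unify Bool ~ Bool
let x : Bool
x : Bool
\u._ : c -> Bool
\z._ : b -> c -> Bool
\y._ : a -> b -> c -> Bool
  unify a -> b -> c -> Bool ~ Int -> d
  unify a ~ Int
  unify b -> c -> Bool ~ d
_ _ : b -> c -> Bool

Answer: a -> b -> Bool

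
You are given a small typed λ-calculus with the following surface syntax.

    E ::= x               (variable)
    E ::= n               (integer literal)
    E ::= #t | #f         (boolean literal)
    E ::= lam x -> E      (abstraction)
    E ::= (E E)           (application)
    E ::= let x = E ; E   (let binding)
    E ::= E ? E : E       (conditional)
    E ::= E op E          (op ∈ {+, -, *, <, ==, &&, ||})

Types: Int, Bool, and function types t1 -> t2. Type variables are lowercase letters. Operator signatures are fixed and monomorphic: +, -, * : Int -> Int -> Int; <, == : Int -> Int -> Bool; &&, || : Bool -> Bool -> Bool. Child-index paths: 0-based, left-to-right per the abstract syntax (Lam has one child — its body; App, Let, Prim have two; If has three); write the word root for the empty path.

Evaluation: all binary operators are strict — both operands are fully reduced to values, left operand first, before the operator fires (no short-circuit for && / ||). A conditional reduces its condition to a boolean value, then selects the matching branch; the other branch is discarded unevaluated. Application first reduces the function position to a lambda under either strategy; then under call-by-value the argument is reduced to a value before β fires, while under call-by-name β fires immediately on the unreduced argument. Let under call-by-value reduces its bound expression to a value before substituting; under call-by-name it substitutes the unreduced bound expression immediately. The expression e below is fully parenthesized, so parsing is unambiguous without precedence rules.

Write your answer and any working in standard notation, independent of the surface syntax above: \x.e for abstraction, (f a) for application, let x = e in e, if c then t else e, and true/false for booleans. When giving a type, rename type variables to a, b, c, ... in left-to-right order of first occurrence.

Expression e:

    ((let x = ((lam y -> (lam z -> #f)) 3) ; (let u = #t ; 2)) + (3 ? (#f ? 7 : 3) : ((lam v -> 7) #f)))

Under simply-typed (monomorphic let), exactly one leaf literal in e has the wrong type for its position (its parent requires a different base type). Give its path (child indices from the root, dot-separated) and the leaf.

Trace:
\z._ : b -> Bool
\y._ : a -> b -> Bool
  unify a -> b -> Bool ~ Int -> c
  unify a ~ Int
  unify b -> Bool ~ c
_ _ : b -> Bool
let x : b -> Bool
let u : Bool
  unify Int ~ Int
  unify Int ~ Bool
  FAIL: mismatch Int ~ Bool

Answer: 1.0 : 3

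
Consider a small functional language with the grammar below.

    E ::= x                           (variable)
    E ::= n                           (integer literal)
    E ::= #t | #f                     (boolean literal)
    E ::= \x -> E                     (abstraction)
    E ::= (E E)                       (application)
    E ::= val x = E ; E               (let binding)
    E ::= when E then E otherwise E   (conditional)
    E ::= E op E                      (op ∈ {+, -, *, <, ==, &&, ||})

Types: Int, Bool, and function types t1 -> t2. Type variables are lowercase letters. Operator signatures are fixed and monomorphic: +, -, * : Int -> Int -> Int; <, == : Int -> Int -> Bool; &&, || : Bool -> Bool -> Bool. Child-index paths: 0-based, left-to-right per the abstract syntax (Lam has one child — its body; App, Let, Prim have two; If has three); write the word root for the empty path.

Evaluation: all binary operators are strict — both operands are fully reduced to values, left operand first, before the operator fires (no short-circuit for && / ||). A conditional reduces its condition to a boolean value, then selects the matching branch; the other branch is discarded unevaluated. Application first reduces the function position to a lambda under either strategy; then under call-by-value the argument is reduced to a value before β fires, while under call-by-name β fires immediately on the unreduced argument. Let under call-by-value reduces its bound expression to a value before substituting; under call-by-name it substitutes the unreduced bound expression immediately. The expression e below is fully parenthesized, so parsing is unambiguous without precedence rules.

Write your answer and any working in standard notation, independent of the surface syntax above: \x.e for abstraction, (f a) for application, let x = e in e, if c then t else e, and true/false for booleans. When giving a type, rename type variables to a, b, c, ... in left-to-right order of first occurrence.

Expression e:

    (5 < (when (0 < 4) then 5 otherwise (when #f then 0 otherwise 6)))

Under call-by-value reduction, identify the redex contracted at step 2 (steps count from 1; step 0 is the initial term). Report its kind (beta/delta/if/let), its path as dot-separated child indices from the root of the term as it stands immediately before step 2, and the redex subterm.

Answer: if at 1 : (if true then 5 else (if false then 0 else 6))

Derivation:
step 0: (5 < (if (0 < 4) then 5 else (if false then 0 else 6)))
step 1: [delta@1.0] (5 < (if true then 5 else (if false then 0 else 6)))
step 2: [if@1] (5 < 5)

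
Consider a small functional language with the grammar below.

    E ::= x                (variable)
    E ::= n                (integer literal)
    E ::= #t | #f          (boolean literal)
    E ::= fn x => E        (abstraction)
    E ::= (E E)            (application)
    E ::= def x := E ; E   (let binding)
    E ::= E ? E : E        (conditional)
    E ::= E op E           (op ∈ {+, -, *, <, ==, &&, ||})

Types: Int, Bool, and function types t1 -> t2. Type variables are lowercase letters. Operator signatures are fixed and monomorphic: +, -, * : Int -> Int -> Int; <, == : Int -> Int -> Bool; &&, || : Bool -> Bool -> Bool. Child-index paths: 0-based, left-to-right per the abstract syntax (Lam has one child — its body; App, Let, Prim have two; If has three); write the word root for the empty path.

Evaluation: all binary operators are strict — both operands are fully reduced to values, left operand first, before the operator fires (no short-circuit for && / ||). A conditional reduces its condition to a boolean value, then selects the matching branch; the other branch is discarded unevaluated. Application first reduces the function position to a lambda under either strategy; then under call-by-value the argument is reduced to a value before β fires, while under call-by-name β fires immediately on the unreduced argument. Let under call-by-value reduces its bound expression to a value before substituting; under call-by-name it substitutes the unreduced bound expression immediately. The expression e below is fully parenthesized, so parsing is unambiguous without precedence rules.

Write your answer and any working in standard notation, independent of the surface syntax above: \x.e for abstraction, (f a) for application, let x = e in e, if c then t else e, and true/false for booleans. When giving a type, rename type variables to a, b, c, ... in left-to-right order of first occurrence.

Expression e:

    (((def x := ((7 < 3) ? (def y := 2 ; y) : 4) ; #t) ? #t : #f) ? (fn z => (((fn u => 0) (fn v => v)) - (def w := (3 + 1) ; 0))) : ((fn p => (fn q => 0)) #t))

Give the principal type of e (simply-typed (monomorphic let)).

Answer: a -> Int

Working:
  unify Int ~ Int
  unify Int ~ Int
  unify Bool ~ Bool
let y : Int
y : Int
  unify Int ~ Int
let x : Int
  unify Bool ~ Bool
  unify Bool ~ Bool
  unify Bool ~ Bool
\u._ : b -> Int
v : c
\v._ : c -> c
  unify b -> Int ~ (c -> c) -> d
  unify b ~ c -> c
  unify Int ~ d
_ _ : Int
  unify Int ~ Int
  unify Int ~ Int
  unify Int ~ Int
let w : Int
  unify Int ~ Int
\z._ : a -> Int
\q._ : f -> Int
\p._ : e -> f -> Int
  unify e -> f -> Int ~ Bool -> g
  unify e ~ Bool
  unify f -> Int ~ g
_ _ : f -> Int
  unify a -> Int ~ f -> Int
  unify a ~ f
  unify Int ~ Int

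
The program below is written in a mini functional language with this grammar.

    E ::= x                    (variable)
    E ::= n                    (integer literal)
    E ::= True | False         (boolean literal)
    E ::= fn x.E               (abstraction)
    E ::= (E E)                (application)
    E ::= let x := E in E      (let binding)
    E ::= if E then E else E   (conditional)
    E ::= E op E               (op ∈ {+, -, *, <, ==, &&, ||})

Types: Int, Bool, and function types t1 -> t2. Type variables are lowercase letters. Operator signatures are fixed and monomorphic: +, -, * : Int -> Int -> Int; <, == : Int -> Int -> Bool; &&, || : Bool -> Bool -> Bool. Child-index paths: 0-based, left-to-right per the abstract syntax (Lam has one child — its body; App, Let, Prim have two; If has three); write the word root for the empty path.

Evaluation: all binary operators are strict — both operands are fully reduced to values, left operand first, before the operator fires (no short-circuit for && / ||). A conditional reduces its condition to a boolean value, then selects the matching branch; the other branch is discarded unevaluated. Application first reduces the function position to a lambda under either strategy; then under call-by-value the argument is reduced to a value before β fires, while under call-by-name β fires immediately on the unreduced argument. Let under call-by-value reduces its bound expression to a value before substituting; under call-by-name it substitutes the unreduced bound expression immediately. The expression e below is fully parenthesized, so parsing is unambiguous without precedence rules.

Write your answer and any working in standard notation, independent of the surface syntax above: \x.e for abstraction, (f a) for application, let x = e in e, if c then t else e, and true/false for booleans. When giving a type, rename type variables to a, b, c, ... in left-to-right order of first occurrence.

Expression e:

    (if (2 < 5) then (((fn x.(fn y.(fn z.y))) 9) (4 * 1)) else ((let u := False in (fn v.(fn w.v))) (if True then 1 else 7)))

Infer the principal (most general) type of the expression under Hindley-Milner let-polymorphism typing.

Answer: a -> Int

Derivation:
  unify Int ~ Int
  unify Int ~ Int
  unify Bool ~ Bool
y : b
\z._ : c -> b
\y._ : b -> c -> b
\x._ : a -> b -> c -> b
  unify a -> b -> c -> b ~ Int -> d
  unify a ~ Int
  unify b -> c -> b ~ d
_ _ : b -> c -> b
  unify Int ~ Int
  unify Int ~ Int
  unify b -> c -> b ~ Int -> e
  unify b ~ Int
  unify c -> Int ~ e
_ _ : c -> Int
let u : Bool
v : f
\w._ : g -> f
\v._ : f -> g -> f
  unify Bool ~ Bool
  unify Int ~ Int
  unify f -> g -> f ~ Int -> h
  unify f ~ Int
  unify g -> Int ~ h
_ _ : g -> Int
  unify c -> Int ~ g -> Int
  unify c ~ g
  unify Int ~ Int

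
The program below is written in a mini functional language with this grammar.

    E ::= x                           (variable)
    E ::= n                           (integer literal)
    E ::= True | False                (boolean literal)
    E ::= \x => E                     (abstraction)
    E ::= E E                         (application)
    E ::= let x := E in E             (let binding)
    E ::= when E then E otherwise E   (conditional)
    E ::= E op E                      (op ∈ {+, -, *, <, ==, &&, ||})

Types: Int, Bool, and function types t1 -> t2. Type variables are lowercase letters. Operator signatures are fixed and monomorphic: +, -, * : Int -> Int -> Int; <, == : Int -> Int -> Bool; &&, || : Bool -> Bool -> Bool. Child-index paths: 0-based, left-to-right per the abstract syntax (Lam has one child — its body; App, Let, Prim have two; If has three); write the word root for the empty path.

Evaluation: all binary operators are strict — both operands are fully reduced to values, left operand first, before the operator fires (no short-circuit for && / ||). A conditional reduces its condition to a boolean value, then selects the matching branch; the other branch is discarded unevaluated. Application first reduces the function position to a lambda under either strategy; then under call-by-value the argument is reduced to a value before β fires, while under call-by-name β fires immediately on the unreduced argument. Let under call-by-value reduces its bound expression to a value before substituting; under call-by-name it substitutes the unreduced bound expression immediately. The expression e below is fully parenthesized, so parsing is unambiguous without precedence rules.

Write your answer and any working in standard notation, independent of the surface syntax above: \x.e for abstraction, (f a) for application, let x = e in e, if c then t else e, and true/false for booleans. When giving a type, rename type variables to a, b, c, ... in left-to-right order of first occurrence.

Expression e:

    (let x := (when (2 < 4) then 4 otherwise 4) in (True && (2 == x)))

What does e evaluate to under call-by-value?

Working:
step 0: (let x = (if (2 < 4) then 4 else 4) in (true && (2 == x)))
step 1: [delta@0.0] (let x = (if true then 4 else 4) in (true && (2 == x)))
step 2: [if@0] (let x = 4 in (true && (2 == x)))
step 3: [let@root] (true && (2 == 4))
step 4: [delta@1] (true && false)
step 5: [delta@root] false

Answer: false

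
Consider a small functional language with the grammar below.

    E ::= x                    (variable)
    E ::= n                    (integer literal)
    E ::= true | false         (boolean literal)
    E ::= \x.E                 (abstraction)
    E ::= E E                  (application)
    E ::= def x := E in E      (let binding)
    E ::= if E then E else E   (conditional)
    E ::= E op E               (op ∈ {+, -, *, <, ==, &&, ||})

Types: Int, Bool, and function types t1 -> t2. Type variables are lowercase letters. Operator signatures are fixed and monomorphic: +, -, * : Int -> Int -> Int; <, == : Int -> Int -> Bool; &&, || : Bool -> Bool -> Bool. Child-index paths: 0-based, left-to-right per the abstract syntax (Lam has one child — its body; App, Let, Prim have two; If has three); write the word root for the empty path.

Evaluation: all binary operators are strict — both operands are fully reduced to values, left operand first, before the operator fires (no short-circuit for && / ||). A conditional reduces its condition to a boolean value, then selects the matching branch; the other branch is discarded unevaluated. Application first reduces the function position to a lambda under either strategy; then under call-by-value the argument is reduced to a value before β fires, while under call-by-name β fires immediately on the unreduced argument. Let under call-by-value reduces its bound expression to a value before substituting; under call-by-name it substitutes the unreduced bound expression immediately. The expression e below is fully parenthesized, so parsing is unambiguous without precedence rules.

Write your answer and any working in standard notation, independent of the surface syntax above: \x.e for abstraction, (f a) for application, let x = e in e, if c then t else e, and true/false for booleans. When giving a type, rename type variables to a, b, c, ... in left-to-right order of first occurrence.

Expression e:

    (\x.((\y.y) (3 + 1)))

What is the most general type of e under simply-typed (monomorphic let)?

Answer: a -> Int

Trace:
y : b
\y._ : b -> b
  unify Int ~ Int
  unify Int ~ Int
  unify b -> b ~ Int -> c
  unify b ~ Int
  unify Int ~ c
_ _ : Int
\x._ : a -> Int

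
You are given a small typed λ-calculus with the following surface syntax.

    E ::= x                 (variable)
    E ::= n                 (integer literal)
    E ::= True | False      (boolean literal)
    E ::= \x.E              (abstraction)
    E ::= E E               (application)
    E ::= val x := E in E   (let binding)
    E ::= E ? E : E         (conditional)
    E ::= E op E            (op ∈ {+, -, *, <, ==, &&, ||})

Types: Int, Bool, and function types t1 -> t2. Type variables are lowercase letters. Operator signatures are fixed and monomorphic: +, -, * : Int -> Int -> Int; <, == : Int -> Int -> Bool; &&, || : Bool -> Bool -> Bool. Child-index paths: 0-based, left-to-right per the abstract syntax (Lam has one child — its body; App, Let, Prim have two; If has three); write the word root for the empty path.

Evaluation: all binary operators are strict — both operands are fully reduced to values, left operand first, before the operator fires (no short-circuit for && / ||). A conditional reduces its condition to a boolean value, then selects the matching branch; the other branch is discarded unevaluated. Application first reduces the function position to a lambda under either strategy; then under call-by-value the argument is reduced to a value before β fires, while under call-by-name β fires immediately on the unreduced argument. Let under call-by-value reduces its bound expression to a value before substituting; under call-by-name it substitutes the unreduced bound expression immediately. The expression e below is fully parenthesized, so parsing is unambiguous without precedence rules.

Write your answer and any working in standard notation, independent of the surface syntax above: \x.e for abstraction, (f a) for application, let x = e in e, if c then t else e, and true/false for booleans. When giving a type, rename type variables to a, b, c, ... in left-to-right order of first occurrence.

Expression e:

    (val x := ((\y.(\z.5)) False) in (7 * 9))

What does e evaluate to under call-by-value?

Working:
step 0: (let x = ((\y.(\z.5)) false) in (7 * 9))
step 1: [beta@0] (let x = (\z.5) in (7 * 9))
step 2: [let@root] (7 * 9)
step 3: [delta@root] 63

Answer: 63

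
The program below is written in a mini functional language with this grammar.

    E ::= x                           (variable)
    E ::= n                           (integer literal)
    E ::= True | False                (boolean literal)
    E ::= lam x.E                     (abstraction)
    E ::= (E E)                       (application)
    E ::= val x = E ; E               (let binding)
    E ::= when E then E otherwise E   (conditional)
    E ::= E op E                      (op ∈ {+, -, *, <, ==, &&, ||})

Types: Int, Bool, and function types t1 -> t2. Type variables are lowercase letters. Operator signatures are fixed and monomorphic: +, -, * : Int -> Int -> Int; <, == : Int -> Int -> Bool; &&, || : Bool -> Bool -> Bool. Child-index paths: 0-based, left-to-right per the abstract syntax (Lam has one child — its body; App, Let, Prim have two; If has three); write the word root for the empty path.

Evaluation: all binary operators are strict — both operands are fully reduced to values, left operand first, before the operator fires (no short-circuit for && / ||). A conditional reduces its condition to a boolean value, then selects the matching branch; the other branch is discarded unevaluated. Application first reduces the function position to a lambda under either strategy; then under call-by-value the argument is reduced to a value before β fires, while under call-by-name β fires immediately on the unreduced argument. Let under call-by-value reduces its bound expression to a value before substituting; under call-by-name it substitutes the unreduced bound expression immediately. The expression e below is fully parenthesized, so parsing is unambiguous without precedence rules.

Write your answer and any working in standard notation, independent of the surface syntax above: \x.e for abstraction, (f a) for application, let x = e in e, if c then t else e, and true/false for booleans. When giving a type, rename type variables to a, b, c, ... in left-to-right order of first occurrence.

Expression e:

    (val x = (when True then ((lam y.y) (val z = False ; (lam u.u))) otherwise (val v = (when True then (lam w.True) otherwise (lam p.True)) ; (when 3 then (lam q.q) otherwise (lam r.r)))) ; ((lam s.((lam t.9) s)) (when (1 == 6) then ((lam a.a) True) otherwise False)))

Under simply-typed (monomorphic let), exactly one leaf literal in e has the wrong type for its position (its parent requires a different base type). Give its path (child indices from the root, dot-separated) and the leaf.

Answer: 0.2.1.0 : 3

Trace:
  unify Bool ~ Bool
y : a
\y._ : a -> a
let z : Bool
u : b
\u._ : b -> b
  unify a -> a ~ (b -> b) -> c
  unify a ~ b -> b
  unify b -> b ~ c
_ _ : b -> b
  unify Bool ~ Bool
\w._ : d -> Bool
\p._ : e -> Bool
  unify d -> Bool ~ e -> Bool
  unify d ~ e
  unify Bool ~ Bool
let v : e -> Bool
  unify Int ~ Bool
  FAIL: mismatch Int ~ Bool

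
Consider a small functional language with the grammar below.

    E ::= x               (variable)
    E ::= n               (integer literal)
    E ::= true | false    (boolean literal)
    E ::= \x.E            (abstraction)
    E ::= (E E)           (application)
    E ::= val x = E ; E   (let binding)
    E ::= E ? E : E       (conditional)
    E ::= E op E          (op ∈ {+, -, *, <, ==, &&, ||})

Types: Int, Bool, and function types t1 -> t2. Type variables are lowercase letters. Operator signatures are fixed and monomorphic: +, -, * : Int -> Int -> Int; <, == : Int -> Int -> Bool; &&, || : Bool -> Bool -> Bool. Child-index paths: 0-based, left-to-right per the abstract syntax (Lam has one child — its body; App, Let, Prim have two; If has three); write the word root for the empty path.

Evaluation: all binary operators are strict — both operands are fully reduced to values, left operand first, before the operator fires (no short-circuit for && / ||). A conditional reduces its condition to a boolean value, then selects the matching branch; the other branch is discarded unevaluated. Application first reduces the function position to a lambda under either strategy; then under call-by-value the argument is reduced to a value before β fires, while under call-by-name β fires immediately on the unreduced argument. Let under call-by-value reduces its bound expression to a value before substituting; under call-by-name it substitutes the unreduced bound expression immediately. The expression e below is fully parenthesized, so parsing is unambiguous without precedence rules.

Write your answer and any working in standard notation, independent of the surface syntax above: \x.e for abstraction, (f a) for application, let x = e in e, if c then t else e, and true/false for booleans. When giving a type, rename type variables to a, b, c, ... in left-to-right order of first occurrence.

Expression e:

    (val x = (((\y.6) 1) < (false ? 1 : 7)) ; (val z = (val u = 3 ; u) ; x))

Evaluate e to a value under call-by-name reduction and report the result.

Answer: true

Working:
step 0: (let x = (((\y.6) 1) < (if false then 1 else 7)) in (let z = (let u = 3 in u) in x))
step 1: [let@root] (let z = (let u = 3 in u) in (((\y.6) 1) < (if false then 1 else 7)))
step 2: [let@root] (((\y.6) 1) < (if false then 1 else 7))
step 3: [beta@0] (6 < (if false then 1 else 7))
step 4: [if@1] (6 < 7)
step 5: [delta@root] true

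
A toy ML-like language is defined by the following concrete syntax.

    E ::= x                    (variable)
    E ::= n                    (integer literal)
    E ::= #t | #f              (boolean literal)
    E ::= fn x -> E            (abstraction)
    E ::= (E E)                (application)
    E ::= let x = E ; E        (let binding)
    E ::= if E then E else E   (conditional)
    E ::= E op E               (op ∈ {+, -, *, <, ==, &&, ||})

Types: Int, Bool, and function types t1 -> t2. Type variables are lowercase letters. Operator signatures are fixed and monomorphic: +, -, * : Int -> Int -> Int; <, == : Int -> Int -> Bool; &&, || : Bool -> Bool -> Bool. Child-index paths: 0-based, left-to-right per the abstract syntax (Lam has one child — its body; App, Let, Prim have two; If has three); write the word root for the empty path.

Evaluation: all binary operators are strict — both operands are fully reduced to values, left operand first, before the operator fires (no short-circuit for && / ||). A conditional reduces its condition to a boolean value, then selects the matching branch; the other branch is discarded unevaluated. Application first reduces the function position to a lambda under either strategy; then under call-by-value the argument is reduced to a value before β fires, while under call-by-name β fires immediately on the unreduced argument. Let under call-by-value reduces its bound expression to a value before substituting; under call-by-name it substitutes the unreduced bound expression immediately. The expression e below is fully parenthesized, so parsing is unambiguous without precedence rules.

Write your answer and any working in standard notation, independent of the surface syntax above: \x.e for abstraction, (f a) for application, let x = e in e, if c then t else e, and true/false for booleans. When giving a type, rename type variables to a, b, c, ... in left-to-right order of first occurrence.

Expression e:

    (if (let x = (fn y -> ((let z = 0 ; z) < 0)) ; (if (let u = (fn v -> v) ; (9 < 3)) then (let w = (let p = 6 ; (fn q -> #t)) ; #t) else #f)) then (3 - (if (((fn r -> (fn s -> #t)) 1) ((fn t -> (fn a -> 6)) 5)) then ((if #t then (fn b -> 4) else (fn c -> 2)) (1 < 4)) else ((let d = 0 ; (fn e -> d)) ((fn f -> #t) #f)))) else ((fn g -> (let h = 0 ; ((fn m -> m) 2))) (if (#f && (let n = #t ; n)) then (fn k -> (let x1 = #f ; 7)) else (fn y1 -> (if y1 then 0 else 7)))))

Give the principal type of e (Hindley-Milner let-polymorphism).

Derivation:
let z : Int
z : Int
  unify Int ~ Int
  unify Int ~ Int
\y._ : a -> Bool
let x : forall. a -> Bool
v : b
\v._ : b -> b
let u : forall. b -> b
  unify Int ~ Int
  unify Int ~ Int
  unify Bool ~ Bool
let p : Int
\q._ : c -> Bool
let w : forall. c -> Bool
  unify Bool ~ Bool
  unify Bool ~ Bool
  unify Int ~ Int
\s._ : e -> Bool
\r._ : d -> e -> Bool
  unify d -> e -> Bool ~ Int -> f
  unify d ~ Int
  unify e -> Bool ~ f
_ _ : e -> Bool
\a._ : h -> Int
\t._ : g -> h -> Int
  unify g -> h -> Int ~ Int -> i
  unify g ~ Int
  unify h -> Int ~ i
_ _ : h -> Int
  unify e -> Bool ~ (h -> Int) -> j
  unify e ~ h -> Int
  unify Bool ~ j
_ _ : Bool
  unify Bool ~ Bool
  unify Bool ~ Bool
\b._ : k -> Int
\c._ : l -> Int
  unify k -> Int ~ l -> Int
  unify k ~ l
  unify Int ~ Int
  unify Int ~ Int
  unify Int ~ Int
  unify l -> Int ~ Bool -> m
  unify l ~ Bool
  unify Int ~ m
_ _ : Int
let d : Int
d : Int
\e._ : n -> Int
\f._ : o -> Bool
  unify o -> Bool ~ Bool -> p
  unify o ~ Bool
  unify Bool ~ p
_ _ : Bool
  unify n -> Int ~ Bool -> q
  unify n ~ Bool
  unify Int ~ q
_ _ : Int
  unify Int ~ Int
  unify Int ~ Int
let h : Int
m : s
\m._ : s -> s
  unify s -> s ~ Int -> t
  unify s ~ Int
  unify Int ~ t
_ _ : Int
\g._ : r -> Int
  unify Bool ~ Bool
let n : Bool
n : Bool
  unify Bool ~ Bool
  unify Bool ~ Bool
let x1 : Bool
\k._ : u -> Int
y1 : v
  unify v ~ Bool
  unify Int ~ Int
\y1._ : Bool -> Int
  unify u -> Int ~ Bool -> Int
  unify u ~ Bool
  unify Int ~ Int
  unify r -> Int ~ (Bool -> Int) -> w
  unify r ~ Bool -> Int
  unify Int ~ w
_ _ : Int
  unify Int ~ Int

Answer: Int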